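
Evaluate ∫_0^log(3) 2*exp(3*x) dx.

52/3

Let u = exp(x), so du = exp(x) dx. When x = 0, u = 1; when x = log(3), u = 3.
The integral becomes 2·∫ u**2 du from 1 to 3, with antiderivative 2*u**3/3.
Back in x: F(x) = 2*exp(3*x)/3.
Then F(log(3)) - F(0) = (18) - (2/3) = 52/3.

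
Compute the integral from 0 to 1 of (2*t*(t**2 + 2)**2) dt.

19/3

Let u = t**2 + 2, so du = 2*t dt. When t = 0, u = 2; when t = 1, u = 3.
The integral becomes ∫ u**2 du from 2 to 3, with antiderivative u**3/3.
Back in t: F(t) = (t**2 + 2)**3/3.
Then F(1) - F(0) = (9) - (8/3) = 19/3.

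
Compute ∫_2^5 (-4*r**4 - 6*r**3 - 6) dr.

By the power rule, an antiderivative is F(r) = -4*r**5/5 - 3*r**4/2 - 6*r.
Then F(5) - F(2) = (-6935/2) - (-308/5) = -34059/10.

-34059/10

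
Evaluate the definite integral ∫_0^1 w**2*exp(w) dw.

-2 + E

Integrate by parts twice (u = w^2, dv = exp(w) dw).
An antiderivative is F(w) = (w**2 - 2*w + 2)*exp(w).
Then F(1) - F(0) = (E) - (2) = -2 + E.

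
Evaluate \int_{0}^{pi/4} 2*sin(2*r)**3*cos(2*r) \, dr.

Let u = sin(2*r), so du = 2*cos(2*r) dr. When r = 0, u = 0; when r = pi/4, u = 1.
The integral becomes ∫ u**3 du from 0 to 1, with antiderivative u**4/4.
Back in r: F(r) = sin(2*r)**4/4.
Then F(pi/4) - F(0) = (1/4) - (0) = 1/4.

1/4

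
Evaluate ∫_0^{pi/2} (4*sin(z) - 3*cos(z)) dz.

An antiderivative is F(z) = -3*sin(z) - 4*cos(z).
Then F(pi/2) - F(0) = (-3) - (-4) = 1.

1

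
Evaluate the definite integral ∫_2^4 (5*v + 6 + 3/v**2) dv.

171/4

By the power rule, an antiderivative is F(v) = 5*v**2/2 + 6*v - 3/v.
Then F(4) - F(2) = (253/4) - (41/2) = 171/4.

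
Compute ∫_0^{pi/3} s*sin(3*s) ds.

pi/9

Integrate by parts once (u = s, dv = sin(3*s) ds).
An antiderivative is F(s) = -s*cos(3*s)/3 + sin(3*s)/9.
Then F(pi/3) - F(0) = (pi/9) - (0) = pi/9.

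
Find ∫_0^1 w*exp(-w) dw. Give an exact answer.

Integrate by parts once (u = w, dv = exp(-w) dw).
An antiderivative is F(w) = (-w - 1)*exp(-w).
Then F(1) - F(0) = (-2*exp(-1)) - (-1) = 1 - 2*exp(-1).

1 - 2*exp(-1)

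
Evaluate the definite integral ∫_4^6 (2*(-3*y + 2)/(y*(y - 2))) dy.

Factor the denominator: y**2 - 2*y = y(y - 2).
Partial fractions: 2*(-3*y + 2)/(y*(y - 2)) = -2/y - 4/(y - 2).
An antiderivative is F(y) = -2*log(y) - 4*log(y - 2).
Then F(6) - F(4) = (-10*log(2) - 2*log(3)) - (-8*log(2)) = -log(36).

-log(36)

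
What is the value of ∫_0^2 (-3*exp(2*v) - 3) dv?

-3*exp(4)/2 - 9/2

An antiderivative is F(v) = -3*exp(2*v)/2 - 3*v.
Then F(2) - F(0) = (-3*exp(4)/2 - 6) - (-3/2) = -3*exp(4)/2 - 9/2.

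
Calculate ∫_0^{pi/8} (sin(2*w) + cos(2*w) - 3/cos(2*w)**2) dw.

An antiderivative is F(w) = sin(2*w)/2 - cos(2*w)/2 - 3*tan(2*w)/2.
Then F(pi/8) - F(0) = (-3/2) - (-1/2) = -1.

-1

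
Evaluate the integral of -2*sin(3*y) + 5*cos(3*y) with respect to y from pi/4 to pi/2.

-5/3 - sqrt(2)/2

An antiderivative is F(y) = 5*sin(3*y)/3 + 2*cos(3*y)/3.
Then F(pi/2) - F(pi/4) = (-5/3) - (sqrt(2)/2) = -5/3 - sqrt(2)/2.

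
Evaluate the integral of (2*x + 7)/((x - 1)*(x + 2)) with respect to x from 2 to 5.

Factor the denominator: x**2 + x - 2 = (x + 2)(x - 1).
Partial fractions: (2*x + 7)/((x - 1)*(x + 2)) = -1/(x + 2) + 3/(x - 1).
An antiderivative is F(x) = 3*log(x - 1) - log(x + 2).
Then F(5) - F(2) = (log(64/7)) - (-log(4)) = -log(7) + 8*log(2).

-log(7) + 8*log(2)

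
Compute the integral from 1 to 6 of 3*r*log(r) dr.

-105/4 + 54*log(2) + 54*log(3)

Integrate by parts once (u = ln r, dv = 3*r dr).
An antiderivative is F(r) = 3*r**2*(2*log(r) - 1)/4.
Then F(6) - F(1) = (-27 + 54*log(2) + 54*log(3)) - (-3/4) = -105/4 + 54*log(2) + 54*log(3).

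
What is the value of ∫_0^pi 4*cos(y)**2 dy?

Use the identity cos^2(y) = (1 + cos(2*y))/2.
An antiderivative is F(y) = 2*y + sin(2*y).
Then F(pi) - F(0) = (2*pi) - (0) = 2*pi.

2*pi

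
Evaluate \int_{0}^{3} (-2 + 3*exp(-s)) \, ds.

-3 - 3*exp(-3)

An antiderivative is F(s) = -2*s - 3*exp(-s).
Then F(3) - F(0) = (-6 - 3*exp(-3)) - (-3) = -3 - 3*exp(-3).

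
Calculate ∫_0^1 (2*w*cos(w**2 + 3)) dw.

sin(4) - sin(3)

Let u = w**2 + 3, so du = 2*w dw. When w = 0, u = 3; when w = 1, u = 4.
The integral becomes ∫ cos(u) du from 3 to 4, with antiderivative sin(u).
Back in w: F(w) = sin(w**2 + 3).
Then F(1) - F(0) = (sin(4)) - (sin(3)) = sin(4) - sin(3).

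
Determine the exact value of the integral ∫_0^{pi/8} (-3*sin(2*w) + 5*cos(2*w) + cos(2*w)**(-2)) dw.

-1 + 2*sqrt(2)

An antiderivative is F(w) = 5*sin(2*w)/2 + 3*cos(2*w)/2 + tan(2*w)/2.
Then F(pi/8) - F(0) = (1/2 + 2*sqrt(2)) - (3/2) = -1 + 2*sqrt(2).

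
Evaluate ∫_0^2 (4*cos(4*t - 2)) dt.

Let u = 4*t - 2, so du = 4 dt. When t = 0, u = -2; when t = 2, u = 6.
The integral becomes ∫ cos(u) du from -2 to 6, with antiderivative sin(u).
Back in t: F(t) = sin(4*t - 2).
Then F(2) - F(0) = (sin(6)) - (-sin(2)) = sin(6) + sin(2).

sin(6) + sin(2)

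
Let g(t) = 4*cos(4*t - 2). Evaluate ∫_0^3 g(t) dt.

Let u = 4*t - 2, so du = 4 dt. When t = 0, u = -2; when t = 3, u = 10.
The integral becomes ∫ cos(u) du from -2 to 10, with antiderivative sin(u).
Back in t: F(t) = sin(4*t - 2).
Then F(3) - F(0) = (sin(10)) - (-sin(2)) = sin(10) + sin(2).

sin(10) + sin(2)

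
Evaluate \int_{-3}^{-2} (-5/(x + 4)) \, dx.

An antiderivative is F(x) = -5*log(x + 4).
Then F(-2) - F(-3) = (-log(32)) - (0) = -log(32).

-log(32)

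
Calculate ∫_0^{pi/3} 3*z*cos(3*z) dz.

Integrate by parts once (u = z, dv = 3*cos(3*z) dz).
An antiderivative is F(z) = z*sin(3*z) + cos(3*z)/3.
Then F(pi/3) - F(0) = (-1/3) - (1/3) = -2/3.

-2/3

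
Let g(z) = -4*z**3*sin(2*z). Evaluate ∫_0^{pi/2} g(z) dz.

Integrate by parts 3 times (u = z^3, dv = -4*sin(2*z) dz).
An antiderivative is F(z) = 2*z**3*cos(2*z) - 3*z**2*sin(2*z) - 3*z*cos(2*z) + 3*sin(2*z)/2.
Then F(pi/2) - F(0) = (pi*(6 - pi**2)/4) - (0) = pi*(6 - pi**2)/4.

pi*(6 - pi**2)/4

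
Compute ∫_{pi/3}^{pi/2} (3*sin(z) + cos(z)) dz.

An antiderivative is F(z) = sin(z) - 3*cos(z).
Then F(pi/2) - F(pi/3) = (1) - (-3/2 + sqrt(3)/2) = 5/2 - sqrt(3)/2.

5/2 - sqrt(3)/2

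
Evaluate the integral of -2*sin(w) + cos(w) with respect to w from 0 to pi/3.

An antiderivative is F(w) = sin(w) + 2*cos(w).
Then F(pi/3) - F(0) = (sqrt(3)/2 + 1) - (2) = -1 + sqrt(3)/2.

-1 + sqrt(3)/2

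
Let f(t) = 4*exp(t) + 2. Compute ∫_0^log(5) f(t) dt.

2*log(5) + 16

An antiderivative is F(t) = 2*t + 4*exp(t).
Then F(log(5)) - F(0) = (2*log(5) + 20) - (4) = 2*log(5) + 16.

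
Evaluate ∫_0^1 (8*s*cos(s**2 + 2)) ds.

Let u = s**2 + 2, so du = 2*s ds. When s = 0, u = 2; when s = 1, u = 3.
The integral becomes 4·∫ cos(u) du from 2 to 3, with antiderivative 4*sin(u).
Back in s: F(s) = 4*sin(s**2 + 2).
Then F(1) - F(0) = (4*sin(3)) - (4*sin(2)) = -4*sin(2) + 4*sin(3).

-4*sin(2) + 4*sin(3)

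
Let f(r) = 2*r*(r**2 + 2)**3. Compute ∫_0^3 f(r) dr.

Let u = r**2 + 2, so du = 2*r dr. When r = 0, u = 2; when r = 3, u = 11.
The integral becomes ∫ u**3 du from 2 to 11, with antiderivative u**4/4.
Back in r: F(r) = (r**2 + 2)**4/4.
Then F(3) - F(0) = (14641/4) - (4) = 14625/4.

14625/4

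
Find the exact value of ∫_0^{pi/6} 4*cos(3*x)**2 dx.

Use the identity cos^2(3*x) = (1 + cos(6*x))/2.
An antiderivative is F(x) = 2*x + sin(6*x)/3.
Then F(pi/6) - F(0) = (pi/3) - (0) = pi/3.

pi/3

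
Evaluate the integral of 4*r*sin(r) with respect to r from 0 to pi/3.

Integrate by parts once (u = r, dv = 4*sin(r) dr).
An antiderivative is F(r) = -4*r*cos(r) + 4*sin(r).
Then F(pi/3) - F(0) = (-2*pi/3 + 2*sqrt(3)) - (0) = -2*pi/3 + 2*sqrt(3).

-2*pi/3 + 2*sqrt(3)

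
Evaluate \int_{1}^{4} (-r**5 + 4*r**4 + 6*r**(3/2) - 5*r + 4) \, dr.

By the power rule, an antiderivative is F(r) = -r**6/6 + 12*r**(5/2)/5 + 4*r**5/5 - 5*r**2/2 + 4*r.
Then F(4) - F(1) = (568/3) - (68/15) = 924/5.

924/5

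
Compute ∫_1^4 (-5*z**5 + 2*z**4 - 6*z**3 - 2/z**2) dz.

-33873/10

By the power rule, an antiderivative is F(z) = -5*z**6/6 + 2*z**5/5 - 3*z**4/2 + 2/z.
Then F(4) - F(1) = (-101617/30) - (1/15) = -33873/10.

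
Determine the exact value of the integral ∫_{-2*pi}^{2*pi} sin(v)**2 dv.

2*pi

Use the identity sin^2(v) = (1 - cos(2*v))/2.
An antiderivative is F(v) = v/2 - sin(2*v)/4.
Then F(2*pi) - F(-2*pi) = (pi) - (-pi) = 2*pi.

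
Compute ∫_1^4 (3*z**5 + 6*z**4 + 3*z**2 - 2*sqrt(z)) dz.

99863/30

By the power rule, an antiderivative is F(z) = z**6/2 + 6*z**5/5 - 4*z**(3/2)/3 + z**3.
Then F(4) - F(1) = (49952/15) - (41/30) = 99863/30.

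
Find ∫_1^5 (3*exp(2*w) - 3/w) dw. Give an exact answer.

-3*exp(2)/2 - 3*log(5) + 3*exp(10)/2

An antiderivative is F(w) = 3*exp(2*w)/2 - 3*log(w).
Then F(5) - F(1) = (-3*log(5) + 3*exp(10)/2) - (3*exp(2)/2) = -3*exp(2)/2 - 3*log(5) + 3*exp(10)/2.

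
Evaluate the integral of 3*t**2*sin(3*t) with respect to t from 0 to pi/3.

-4/9 + pi**2/9

Integrate by parts twice (u = t^2, dv = 3*sin(3*t) dt).
An antiderivative is F(t) = -t**2*cos(3*t) + 2*t*sin(3*t)/3 + 2*cos(3*t)/9.
Then F(pi/3) - F(0) = (-2/9 + pi**2/9) - (2/9) = -4/9 + pi**2/9.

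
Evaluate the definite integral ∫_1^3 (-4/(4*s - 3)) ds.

-log(9)

An antiderivative is F(s) = -log(4*s - 3).
Then F(3) - F(1) = (-log(9)) - (0) = -log(9).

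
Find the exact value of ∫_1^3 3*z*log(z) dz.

Integrate by parts once (u = ln z, dv = 3*z dz).
An antiderivative is F(z) = 3*z**2*(2*log(z) - 1)/4.
Then F(3) - F(1) = (-27/4 + 27*log(3)/2) - (-3/4) = -6 + 27*log(3)/2.

-6 + 27*log(3)/2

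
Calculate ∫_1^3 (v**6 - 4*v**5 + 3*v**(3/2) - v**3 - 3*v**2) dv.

By the power rule, an antiderivative is F(v) = v**7/7 - 2*v**6/3 + 6*v**(5/2)/5 - v**4/4 - v**3.
Then F(3) - F(1) = (-6183/28 + 54*sqrt(3)/5) - (-241/420) = -23126/105 + 54*sqrt(3)/5.

-23126/105 + 54*sqrt(3)/5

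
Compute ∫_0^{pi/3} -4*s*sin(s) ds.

-2*sqrt(3) + 2*pi/3

Integrate by parts once (u = s, dv = -4*sin(s) ds).
An antiderivative is F(s) = 4*s*cos(s) - 4*sin(s).
Then F(pi/3) - F(0) = (-2*sqrt(3) + 2*pi/3) - (0) = -2*sqrt(3) + 2*pi/3.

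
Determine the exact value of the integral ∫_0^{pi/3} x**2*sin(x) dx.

Integrate by parts twice (u = x^2, dv = sin(x) dx).
An antiderivative is F(x) = -x**2*cos(x) + 2*x*sin(x) + 2*cos(x).
Then F(pi/3) - F(0) = (-pi**2/18 + 1 + sqrt(3)*pi/3) - (2) = -1 - pi**2/18 + sqrt(3)*pi/3.

-1 - pi**2/18 + sqrt(3)*pi/3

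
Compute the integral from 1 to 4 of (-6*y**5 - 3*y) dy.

-8235/2

By the power rule, an antiderivative is F(y) = -y**6 - 3*y**2/2.
Then F(4) - F(1) = (-4120) - (-5/2) = -8235/2.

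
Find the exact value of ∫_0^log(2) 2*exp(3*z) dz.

Let u = exp(z), so du = exp(z) dz. When z = 0, u = 1; when z = log(2), u = 2.
The integral becomes 2·∫ u**2 du from 1 to 2, with antiderivative 2*u**3/3.
Back in z: F(z) = 2*exp(3*z)/3.
Then F(log(2)) - F(0) = (16/3) - (2/3) = 14/3.

14/3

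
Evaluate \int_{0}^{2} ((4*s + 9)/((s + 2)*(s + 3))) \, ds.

Factor the denominator: s**2 + 5*s + 6 = (s + 3)(s + 2).
Partial fractions: (4*s + 9)/((s + 2)*(s + 3)) = 3/(s + 3) + 1/(s + 2).
An antiderivative is F(s) = log(s + 2) + 3*log(s + 3).
Then F(2) - F(0) = (2*log(2) + 3*log(5)) - (log(54)) = -3*log(3) + log(2) + 3*log(5).

-3*log(3) + log(2) + 3*log(5)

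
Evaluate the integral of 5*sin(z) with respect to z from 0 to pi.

An antiderivative is F(z) = -5*cos(z).
Then F(pi) - F(0) = (5) - (-5) = 10.

10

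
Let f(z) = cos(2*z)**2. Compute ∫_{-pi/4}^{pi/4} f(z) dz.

Use the identity cos^2(2*z) = (1 + cos(4*z))/2.
An antiderivative is F(z) = z/2 + sin(4*z)/8.
Then F(pi/4) - F(-pi/4) = (pi/8) - (-pi/8) = pi/4.

pi/4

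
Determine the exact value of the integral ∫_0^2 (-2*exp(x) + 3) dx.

An antiderivative is F(x) = 3*x - 2*exp(x).
Then F(2) - F(0) = (6 - 2*exp(2)) - (-2) = 8 - 2*exp(2).

8 - 2*exp(2)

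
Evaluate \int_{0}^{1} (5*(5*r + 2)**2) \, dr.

335/3

Let u = 5*r + 2, so du = 5 dr. When r = 0, u = 2; when r = 1, u = 7.
The integral becomes ∫ u**2 du from 2 to 7, with antiderivative u**3/3.
Back in r: F(r) = (5*r + 2)**3/3.
Then F(1) - F(0) = (343/3) - (8/3) = 335/3.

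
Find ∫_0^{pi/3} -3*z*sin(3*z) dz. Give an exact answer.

-pi/3

Integrate by parts once (u = z, dv = -3*sin(3*z) dz).
An antiderivative is F(z) = z*cos(3*z) - sin(3*z)/3.
Then F(pi/3) - F(0) = (-pi/3) - (0) = -pi/3.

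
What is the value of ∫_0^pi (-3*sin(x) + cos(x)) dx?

An antiderivative is F(x) = sin(x) + 3*cos(x).
Then F(pi) - F(0) = (-3) - (3) = -6.

-6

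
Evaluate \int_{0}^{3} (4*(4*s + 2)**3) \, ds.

9600

Let u = 4*s + 2, so du = 4 ds. When s = 0, u = 2; when s = 3, u = 14.
The integral becomes ∫ u**3 du from 2 to 14, with antiderivative u**4/4.
Back in s: F(s) = (4*s + 2)**4/4.
Then F(3) - F(0) = (9604) - (4) = 9600.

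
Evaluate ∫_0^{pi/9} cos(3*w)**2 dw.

Use the identity cos^2(3*w) = (1 + cos(6*w))/2.
An antiderivative is F(w) = w/2 + sin(6*w)/12.
Then F(pi/9) - F(0) = (sqrt(3)/24 + pi/18) - (0) = sqrt(3)/24 + pi/18.

sqrt(3)/24 + pi/18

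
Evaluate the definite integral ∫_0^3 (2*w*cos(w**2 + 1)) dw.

-sin(1) + sin(10)

Let u = w**2 + 1, so du = 2*w dw. When w = 0, u = 1; when w = 3, u = 10.
The integral becomes ∫ cos(u) du from 1 to 10, with antiderivative sin(u).
Back in w: F(w) = sin(w**2 + 1).
Then F(3) - F(0) = (sin(10)) - (sin(1)) = -sin(1) + sin(10).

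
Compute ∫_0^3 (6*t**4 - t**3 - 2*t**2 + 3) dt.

By the power rule, an antiderivative is F(t) = 6*t**5/5 - t**4/4 - 2*t**3/3 + 3*t.
Then F(3) - F(0) = (5247/20) - (0) = 5247/20.

5247/20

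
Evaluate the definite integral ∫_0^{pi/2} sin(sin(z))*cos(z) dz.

1 - cos(1)

Let u = sin(z), so du = cos(z) dz. When z = 0, u = 0; when z = pi/2, u = 1.
The integral becomes ∫ sin(u) du from 0 to 1, with antiderivative -cos(u).
Back in z: F(z) = -cos(sin(z)).
Then F(pi/2) - F(0) = (-cos(1)) - (-1) = 1 - cos(1).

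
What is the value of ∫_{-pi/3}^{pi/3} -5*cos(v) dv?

An antiderivative is F(v) = -5*sin(v).
Then F(pi/3) - F(-pi/3) = (-5*sqrt(3)/2) - (5*sqrt(3)/2) = -5*sqrt(3).

-5*sqrt(3)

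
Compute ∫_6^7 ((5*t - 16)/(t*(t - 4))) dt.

-5*log(2) - 3*log(3) + 4*log(7)

Factor the denominator: t**2 - 4*t = t(t - 4).
Partial fractions: (5*t - 16)/(t*(t - 4)) = 4/t + 1/(t - 4).
An antiderivative is F(t) = 4*log(t) + log(t - 4).
Then F(7) - F(6) = (log(3) + 4*log(7)) - (5*log(2) + 4*log(3)) = -5*log(2) - 3*log(3) + 4*log(7).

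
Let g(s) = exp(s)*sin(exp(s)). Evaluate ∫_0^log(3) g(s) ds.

Let u = exp(s), so du = exp(s) ds. When s = 0, u = 1; when s = log(3), u = 3.
The integral becomes ∫ sin(u) du from 1 to 3, with antiderivative -cos(u).
Back in s: F(s) = -cos(exp(s)).
Then F(log(3)) - F(0) = (-cos(3)) - (-cos(1)) = cos(1) - cos(3).

cos(1) - cos(3)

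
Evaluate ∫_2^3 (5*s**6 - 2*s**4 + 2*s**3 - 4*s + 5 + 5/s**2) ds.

By the power rule, an antiderivative is F(s) = 5*s**7/7 - 2*s**5/5 + s**4/2 - 2*s**2 + 5*s - 5/s.
Then F(3) - F(2) = (315163/210) - (6029/70) = 148538/105.

148538/105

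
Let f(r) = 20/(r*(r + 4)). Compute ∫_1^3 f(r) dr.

Factor the denominator: r**2 + 4*r = (r + 4)r.
Partial fractions: 20/(r*(r + 4)) = -5/(r + 4) + 5/r.
An antiderivative is F(r) = 5*log(r) - 5*log(r + 4).
Then F(3) - F(1) = (-5*log(7) + 5*log(3)) - (-5*log(5)) = -5*log(7) + 5*log(3) + 5*log(5).

-5*log(7) + 5*log(3) + 5*log(5)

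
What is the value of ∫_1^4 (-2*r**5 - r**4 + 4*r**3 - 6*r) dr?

By the power rule, an antiderivative is F(r) = -r**6/3 - r**5/5 + r**4 - 3*r**2.
Then F(4) - F(1) = (-20432/15) - (-38/15) = -6798/5.

-6798/5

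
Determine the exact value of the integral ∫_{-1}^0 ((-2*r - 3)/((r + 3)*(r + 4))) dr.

-13*log(2) + 8*log(3)

Factor the denominator: r**2 + 7*r + 12 = (r + 4)(r + 3).
Partial fractions: (-2*r - 3)/((r + 3)*(r + 4)) = -5/(r + 4) + 3/(r + 3).
An antiderivative is F(r) = 3*log(r + 3) - 5*log(r + 4).
Then F(0) - F(-1) = (-10*log(2) + 3*log(3)) - (-5*log(3) + 3*log(2)) = -13*log(2) + 8*log(3).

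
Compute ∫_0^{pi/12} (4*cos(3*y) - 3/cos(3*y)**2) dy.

-1 + 2*sqrt(2)/3

An antiderivative is F(y) = 4*sin(3*y)/3 - tan(3*y).
Then F(pi/12) - F(0) = (-1 + 2*sqrt(2)/3) - (0) = -1 + 2*sqrt(2)/3.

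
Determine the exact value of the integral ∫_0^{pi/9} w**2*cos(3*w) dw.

Integrate by parts twice (u = w^2, dv = cos(3*w) dw).
An antiderivative is F(w) = w**2*sin(3*w)/3 + 2*w*cos(3*w)/9 - 2*sin(3*w)/27.
Then F(pi/9) - F(0) = (-sqrt(3)/27 + sqrt(3)*pi**2/486 + pi/81) - (0) = -sqrt(3)/27 + sqrt(3)*pi**2/486 + pi/81.

-sqrt(3)/27 + sqrt(3)*pi**2/486 + pi/81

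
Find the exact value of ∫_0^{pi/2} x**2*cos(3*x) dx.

Integrate by parts twice (u = x^2, dv = cos(3*x) dx).
An antiderivative is F(x) = x**2*sin(3*x)/3 + 2*x*cos(3*x)/9 - 2*sin(3*x)/27.
Then F(pi/2) - F(0) = (2/27 - pi**2/12) - (0) = 2/27 - pi**2/12.

2/27 - pi**2/12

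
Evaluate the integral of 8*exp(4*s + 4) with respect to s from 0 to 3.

-2*(1 - exp(12))*exp(4)

Let u = 4*s + 4, so du = 4 ds. When s = 0, u = 4; when s = 3, u = 16.
The integral becomes 2·∫ exp(u) du from 4 to 16, with antiderivative 2*exp(u).
Back in s: F(s) = 2*exp(4*s + 4).
Then F(3) - F(0) = (2*exp(16)) - (2*exp(4)) = -2*(1 - exp(12))*exp(4).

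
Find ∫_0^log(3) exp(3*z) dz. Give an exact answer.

Let u = exp(z), so du = exp(z) dz. When z = 0, u = 1; when z = log(3), u = 3.
The integral becomes ∫ u**2 du from 1 to 3, with antiderivative u**3/3.
Back in z: F(z) = exp(3*z)/3.
Then F(log(3)) - F(0) = (9) - (1/3) = 26/3.

26/3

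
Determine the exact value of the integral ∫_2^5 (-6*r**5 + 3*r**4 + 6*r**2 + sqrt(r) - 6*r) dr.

-67671/5 - 4*sqrt(2)/3 + 10*sqrt(5)/3

By the power rule, an antiderivative is F(r) = -r**6 + 3*r**5/5 + 2*r**(3/2)/3 + 2*r**3 - 3*r**2.
Then F(5) - F(2) = (-13575 + 10*sqrt(5)/3) - (-204/5 + 4*sqrt(2)/3) = -67671/5 - 4*sqrt(2)/3 + 10*sqrt(5)/3.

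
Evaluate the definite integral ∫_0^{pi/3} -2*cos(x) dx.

An antiderivative is F(x) = -2*sin(x).
Then F(pi/3) - F(0) = (-sqrt(3)) - (0) = -sqrt(3).

-sqrt(3)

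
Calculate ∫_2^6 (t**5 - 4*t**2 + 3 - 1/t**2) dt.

22499/3

By the power rule, an antiderivative is F(t) = t**6/6 - 4*t**3/3 + 3*t + 1/t.
Then F(6) - F(2) = (45037/6) - (13/2) = 22499/3.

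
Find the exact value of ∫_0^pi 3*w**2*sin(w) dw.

Integrate by parts twice (u = w^2, dv = 3*sin(w) dw).
An antiderivative is F(w) = -3*w**2*cos(w) + 6*w*sin(w) + 6*cos(w).
Then F(pi) - F(0) = (-6 + 3*pi**2) - (6) = -12 + 3*pi**2.

-12 + 3*pi**2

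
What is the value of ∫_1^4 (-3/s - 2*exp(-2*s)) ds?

-6*log(2) - exp(-2) + exp(-8)

An antiderivative is F(s) = -3*log(s) + exp(-2*s).
Then F(4) - F(1) = (-6*log(2) + exp(-8)) - (exp(-2)) = -6*log(2) - exp(-2) + exp(-8).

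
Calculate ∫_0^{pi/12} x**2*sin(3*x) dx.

Integrate by parts twice (u = x^2, dv = sin(3*x) dx).
An antiderivative is F(x) = -x**2*cos(3*x)/3 + 2*x*sin(3*x)/9 + 2*cos(3*x)/27.
Then F(pi/12) - F(0) = (sqrt(2)*(-pi**2 + 8*pi + 32)/864) - (2/27) = -2/27 - sqrt(2)*pi**2/864 + sqrt(2)*pi/108 + sqrt(2)/27.

-2/27 - sqrt(2)*pi**2/864 + sqrt(2)*pi/108 + sqrt(2)/27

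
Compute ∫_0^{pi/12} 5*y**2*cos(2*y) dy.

-5/8 + 5*pi**2/576 + 5*sqrt(3)*pi/48

Integrate by parts twice (u = y^2, dv = 5*cos(2*y) dy).
An antiderivative is F(y) = 5*y**2*sin(2*y)/2 + 5*y*cos(2*y)/2 - 5*sin(2*y)/4.
Then F(pi/12) - F(0) = (-5/8 + 5*pi**2/576 + 5*sqrt(3)*pi/48) - (0) = -5/8 + 5*pi**2/576 + 5*sqrt(3)*pi/48.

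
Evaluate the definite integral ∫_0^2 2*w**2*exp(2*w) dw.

-1/2 + 5*exp(4)/2

Integrate by parts twice (u = w^2, dv = 2*exp(2*w) dw).
An antiderivative is F(w) = (2*w**2 - 2*w + 1)*exp(2*w)/2.
Then F(2) - F(0) = (5*exp(4)/2) - (1/2) = -1/2 + 5*exp(4)/2.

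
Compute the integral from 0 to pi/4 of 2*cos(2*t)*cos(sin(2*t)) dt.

Let u = sin(2*t), so du = 2*cos(2*t) dt. When t = 0, u = 0; when t = pi/4, u = 1.
The integral becomes ∫ cos(u) du from 0 to 1, with antiderivative sin(u).
Back in t: F(t) = sin(sin(2*t)).
Then F(pi/4) - F(0) = (sin(1)) - (0) = sin(1).

sin(1)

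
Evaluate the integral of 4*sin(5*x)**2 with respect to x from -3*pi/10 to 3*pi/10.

6*pi/5

Use the identity sin^2(5*x) = (1 - cos(10*x))/2.
An antiderivative is F(x) = 2*x - sin(10*x)/5.
Then F(3*pi/10) - F(-3*pi/10) = (3*pi/5) - (-3*pi/5) = 6*pi/5.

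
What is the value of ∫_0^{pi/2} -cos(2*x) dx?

0

An antiderivative is F(x) = -sin(2*x)/2.
Then F(pi/2) - F(0) = (0) - (0) = 0.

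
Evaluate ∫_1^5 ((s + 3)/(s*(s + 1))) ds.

-2*log(3) + 3*log(5)

Factor the denominator: s**2 + s = (s + 1)s.
Partial fractions: (s + 3)/(s*(s + 1)) = -2/(s + 1) + 3/s.
An antiderivative is F(s) = 3*log(s) - 2*log(s + 1).
Then F(5) - F(1) = (-2*log(3) - 2*log(2) + 3*log(5)) - (-log(4)) = -2*log(3) + 3*log(5).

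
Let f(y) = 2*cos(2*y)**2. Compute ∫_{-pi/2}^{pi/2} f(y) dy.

Use the identity cos^2(2*y) = (1 + cos(4*y))/2.
An antiderivative is F(y) = y + sin(4*y)/4.
Then F(pi/2) - F(-pi/2) = (pi/2) - (-pi/2) = pi.

pi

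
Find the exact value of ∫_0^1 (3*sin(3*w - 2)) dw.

-cos(1) + cos(2)

Let u = 3*w - 2, so du = 3 dw. When w = 0, u = -2; when w = 1, u = 1.
The integral becomes ∫ sin(u) du from -2 to 1, with antiderivative -cos(u).
Back in w: F(w) = -cos(3*w - 2).
Then F(1) - F(0) = (-cos(1)) - (-cos(2)) = -cos(1) + cos(2).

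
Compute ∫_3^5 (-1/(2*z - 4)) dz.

An antiderivative is F(z) = -log(2*z - 4)/2.
Then F(5) - F(3) = (-log(6)/2) - (-log(2)/2) = -log(6)/2 + log(2)/2.

-log(6)/2 + log(2)/2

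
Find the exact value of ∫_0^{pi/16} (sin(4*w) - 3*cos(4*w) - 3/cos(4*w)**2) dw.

-sqrt(2)/2 - 1/2

An antiderivative is F(w) = -3*sin(4*w)/4 - cos(4*w)/4 - 3*tan(4*w)/4.
Then F(pi/16) - F(0) = (-3/4 - sqrt(2)/2) - (-1/4) = -sqrt(2)/2 - 1/2.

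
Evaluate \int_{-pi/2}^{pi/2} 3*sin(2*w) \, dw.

An antiderivative is F(w) = -3*cos(2*w)/2.
Then F(pi/2) - F(-pi/2) = (3/2) - (3/2) = 0.

0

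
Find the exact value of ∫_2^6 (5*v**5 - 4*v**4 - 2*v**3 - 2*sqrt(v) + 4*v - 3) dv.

By the power rule, an antiderivative is F(v) = 5*v**6/6 - 4*v**5/5 - v**4/2 - 4*v**(3/2)/3 + 2*v**2 - 3*v.
Then F(6) - F(2) = (160326/5 - 8*sqrt(6)) - (326/15 - 8*sqrt(2)/3) = -8*sqrt(6) + 8*sqrt(2)/3 + 480652/15.

-8*sqrt(6) + 8*sqrt(2)/3 + 480652/15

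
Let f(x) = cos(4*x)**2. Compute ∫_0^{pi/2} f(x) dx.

Use the identity cos^2(4*x) = (1 + cos(8*x))/2.
An antiderivative is F(x) = x/2 + sin(8*x)/16.
Then F(pi/2) - F(0) = (pi/4) - (0) = pi/4.

pi/4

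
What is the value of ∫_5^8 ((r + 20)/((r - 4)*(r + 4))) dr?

Factor the denominator: r**2 - 16 = (r + 4)(r - 4).
Partial fractions: (r + 20)/((r - 4)*(r + 4)) = -2/(r + 4) + 3/(r - 4).
An antiderivative is F(r) = 3*log(r - 4) - 2*log(r + 4).
Then F(8) - F(5) = (log(4/9)) - (-log(81)) = log(36).

log(36)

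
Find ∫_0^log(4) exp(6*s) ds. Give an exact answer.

1365/2

Let u = exp(s), so du = exp(s) ds. When s = 0, u = 1; when s = log(4), u = 4.
The integral becomes ∫ u**5 du from 1 to 4, with antiderivative u**6/6.
Back in s: F(s) = exp(6*s)/6.
Then F(log(4)) - F(0) = (2048/3) - (1/6) = 1365/2.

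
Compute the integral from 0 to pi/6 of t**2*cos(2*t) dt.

Integrate by parts twice (u = t^2, dv = cos(2*t) dt).
An antiderivative is F(t) = t**2*sin(2*t)/2 + t*cos(2*t)/2 - sin(2*t)/4.
Then F(pi/6) - F(0) = (-sqrt(3)/8 + sqrt(3)*pi**2/144 + pi/24) - (0) = -sqrt(3)/8 + sqrt(3)*pi**2/144 + pi/24.

-sqrt(3)/8 + sqrt(3)*pi**2/144 + pi/24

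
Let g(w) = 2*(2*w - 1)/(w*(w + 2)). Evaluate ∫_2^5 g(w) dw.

Factor the denominator: w**2 + 2*w = (w + 2)w.
Partial fractions: 2*(2*w - 1)/(w*(w + 2)) = 5/(w + 2) - 1/w.
An antiderivative is F(w) = -log(w) + 5*log(w + 2).
Then F(5) - F(2) = (-log(5) + 5*log(7)) - (9*log(2)) = -9*log(2) - log(5) + 5*log(7).

-9*log(2) - log(5) + 5*log(7)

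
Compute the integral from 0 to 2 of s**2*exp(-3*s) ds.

2/27 - 50*exp(-6)/27

Integrate by parts twice (u = s^2, dv = exp(-3*s) ds).
An antiderivative is F(s) = (-9*s**2 - 6*s - 2)*exp(-3*s)/27.
Then F(2) - F(0) = (-50*exp(-6)/27) - (-2/27) = 2/27 - 50*exp(-6)/27.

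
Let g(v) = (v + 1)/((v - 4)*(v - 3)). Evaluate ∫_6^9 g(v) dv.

-9*log(2) + 5*log(5)

Factor the denominator: v**2 - 7*v + 12 = (v - 3)(v - 4).
Partial fractions: (v + 1)/((v - 4)*(v - 3)) = -4/(v - 3) + 5/(v - 4).
An antiderivative is F(v) = 5*log(v - 4) - 4*log(v - 3).
Then F(9) - F(6) = (-4*log(3) - 4*log(2) + 5*log(5)) - (log(32/81)) = -9*log(2) + 5*log(5).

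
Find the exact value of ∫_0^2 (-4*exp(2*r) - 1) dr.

An antiderivative is F(r) = -2*exp(2*r) - r.
Then F(2) - F(0) = (-2*exp(4) - 2) - (-2) = -2*exp(4).

-2*exp(4)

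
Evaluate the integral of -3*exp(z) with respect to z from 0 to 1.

An antiderivative is F(z) = -3*exp(z).
Then F(1) - F(0) = (-3*E) - (-3) = 3 - 3*E.

3 - 3*E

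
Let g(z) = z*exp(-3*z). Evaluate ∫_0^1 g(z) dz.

Integrate by parts once (u = z, dv = exp(-3*z) dz).
An antiderivative is F(z) = (-3*z - 1)*exp(-3*z)/9.
Then F(1) - F(0) = (-4*exp(-3)/9) - (-1/9) = (-4 + exp(3))*exp(-3)/9.

(-4 + exp(3))*exp(-3)/9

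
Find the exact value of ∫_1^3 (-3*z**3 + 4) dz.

By the power rule, an antiderivative is F(z) = -3*z**4/4 + 4*z.
Then F(3) - F(1) = (-195/4) - (13/4) = -52.

-52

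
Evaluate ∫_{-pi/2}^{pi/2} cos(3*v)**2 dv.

pi/2

Use the identity cos^2(3*v) = (1 + cos(6*v))/2.
An antiderivative is F(v) = v/2 + sin(6*v)/12.
Then F(pi/2) - F(-pi/2) = (pi/4) - (-pi/4) = pi/2.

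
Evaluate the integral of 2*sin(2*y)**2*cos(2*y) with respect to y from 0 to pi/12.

Let u = sin(2*y), so du = 2*cos(2*y) dy. When y = 0, u = 0; when y = pi/12, u = 1/2.
The integral becomes ∫ u**2 du from 0 to 1/2, with antiderivative u**3/3.
Back in y: F(y) = sin(2*y)**3/3.
Then F(pi/12) - F(0) = (1/24) - (0) = 1/24.

1/24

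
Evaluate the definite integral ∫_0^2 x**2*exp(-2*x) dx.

(-13 + exp(4))*exp(-4)/4

Integrate by parts twice (u = x^2, dv = exp(-2*x) dx).
An antiderivative is F(x) = (-2*x**2 - 2*x - 1)*exp(-2*x)/4.
Then F(2) - F(0) = (-13*exp(-4)/4) - (-1/4) = (-13 + exp(4))*exp(-4)/4.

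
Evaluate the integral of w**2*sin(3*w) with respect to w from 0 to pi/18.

-2/27 - sqrt(3)*pi**2/1944 + pi/162 + sqrt(3)/27

Integrate by parts twice (u = w^2, dv = sin(3*w) dw).
An antiderivative is F(w) = -w**2*cos(3*w)/3 + 2*w*sin(3*w)/9 + 2*cos(3*w)/27.
Then F(pi/18) - F(0) = (-sqrt(3)*pi**2/1944 + pi/162 + sqrt(3)/27) - (2/27) = -2/27 - sqrt(3)*pi**2/1944 + pi/162 + sqrt(3)/27.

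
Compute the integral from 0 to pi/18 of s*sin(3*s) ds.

Integrate by parts once (u = s, dv = sin(3*s) ds).
An antiderivative is F(s) = -s*cos(3*s)/3 + sin(3*s)/9.
Then F(pi/18) - F(0) = (-sqrt(3)*pi/108 + 1/18) - (0) = -sqrt(3)*pi/108 + 1/18.

-sqrt(3)*pi/108 + 1/18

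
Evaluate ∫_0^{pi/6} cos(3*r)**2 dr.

Use the identity cos^2(3*r) = (1 + cos(6*r))/2.
An antiderivative is F(r) = r/2 + sin(6*r)/12.
Then F(pi/6) - F(0) = (pi/12) - (0) = pi/12.

pi/12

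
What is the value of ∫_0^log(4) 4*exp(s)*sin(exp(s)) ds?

Let u = exp(s), so du = exp(s) ds. When s = 0, u = 1; when s = log(4), u = 4.
The integral becomes 4·∫ sin(u) du from 1 to 4, with antiderivative -4*cos(u).
Back in s: F(s) = -4*cos(exp(s)).
Then F(log(4)) - F(0) = (-4*cos(4)) - (-4*cos(1)) = 4*cos(1) - 4*cos(4).

4*cos(1) - 4*cos(4)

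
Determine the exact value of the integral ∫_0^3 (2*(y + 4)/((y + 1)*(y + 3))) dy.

Factor the denominator: y**2 + 4*y + 3 = (y + 3)(y + 1).
Partial fractions: 2*(y + 4)/((y + 1)*(y + 3)) = -1/(y + 3) + 3/(y + 1).
An antiderivative is F(y) = 3*log(y + 1) - log(y + 3).
Then F(3) - F(0) = (log(32/3)) - (-log(3)) = log(32).

log(32)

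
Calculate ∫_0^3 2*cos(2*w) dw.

sin(6)

Let u = 2*w, so du = 2 dw. When w = 0, u = 0; when w = 3, u = 6.
The integral becomes ∫ cos(u) du from 0 to 6, with antiderivative sin(u).
Back in w: F(w) = sin(2*w).
Then F(3) - F(0) = (sin(6)) - (0) = sin(6).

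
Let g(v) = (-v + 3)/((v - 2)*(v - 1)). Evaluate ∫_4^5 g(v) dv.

Factor the denominator: v**2 - 3*v + 2 = (v - 1)(v - 2).
Partial fractions: (-v + 3)/((v - 2)*(v - 1)) = -2/(v - 1) + 1/(v - 2).
An antiderivative is F(v) = log(v - 2) - 2*log(v - 1).
Then F(5) - F(4) = (log(3/16)) - (log(2/9)) = log(27/32).

log(27/32)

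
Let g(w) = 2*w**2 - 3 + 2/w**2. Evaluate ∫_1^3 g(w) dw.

By the power rule, an antiderivative is F(w) = 2*w**3/3 - 3*w - 2/w.
Then F(3) - F(1) = (25/3) - (-13/3) = 38/3.

38/3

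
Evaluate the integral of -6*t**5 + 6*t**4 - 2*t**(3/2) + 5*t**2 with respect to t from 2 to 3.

-5702/15 - 36*sqrt(3)/5 + 16*sqrt(2)/5

By the power rule, an antiderivative is F(t) = -t**6 - 4*t**(5/2)/5 + 6*t**5/5 + 5*t**3/3.
Then F(3) - F(2) = (-1962/5 - 36*sqrt(3)/5) - (-184/15 - 16*sqrt(2)/5) = -5702/15 - 36*sqrt(3)/5 + 16*sqrt(2)/5.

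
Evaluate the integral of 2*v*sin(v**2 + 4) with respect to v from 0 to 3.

Let u = v**2 + 4, so du = 2*v dv. When v = 0, u = 4; when v = 3, u = 13.
The integral becomes ∫ sin(u) du from 4 to 13, with antiderivative -cos(u).
Back in v: F(v) = -cos(v**2 + 4).
Then F(3) - F(0) = (-cos(13)) - (-cos(4)) = -cos(13) + cos(4).

-cos(13) + cos(4)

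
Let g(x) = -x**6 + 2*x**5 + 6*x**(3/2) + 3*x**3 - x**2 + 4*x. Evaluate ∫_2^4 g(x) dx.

By the power rule, an antiderivative is F(x) = -x**7/7 + x**6/3 + 12*x**(5/2)/5 + 3*x**4/4 - x**3/3 + 2*x**2.
Then F(4) - F(2) = (-24352/35) - (48*sqrt(2)/5 + 428/21) = -75196/105 - 48*sqrt(2)/5.

-75196/105 - 48*sqrt(2)/5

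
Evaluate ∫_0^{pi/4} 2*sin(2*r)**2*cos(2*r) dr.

Let u = sin(2*r), so du = 2*cos(2*r) dr. When r = 0, u = 0; when r = pi/4, u = 1.
The integral becomes ∫ u**2 du from 0 to 1, with antiderivative u**3/3.
Back in r: F(r) = sin(2*r)**3/3.
Then F(pi/4) - F(0) = (1/3) - (0) = 1/3.

1/3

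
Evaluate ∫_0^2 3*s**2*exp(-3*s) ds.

Integrate by parts twice (u = s^2, dv = 3*exp(-3*s) ds).
An antiderivative is F(s) = (-9*s**2 - 6*s - 2)*exp(-3*s)/9.
Then F(2) - F(0) = (-50*exp(-6)/9) - (-2/9) = 2/9 - 50*exp(-6)/9.

2/9 - 50*exp(-6)/9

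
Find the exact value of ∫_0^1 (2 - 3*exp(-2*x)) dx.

An antiderivative is F(x) = 2*x + 3*exp(-2*x)/2.
Then F(1) - F(0) = (3*exp(-2)/2 + 2) - (3/2) = (3 + exp(2))*exp(-2)/2.

(3 + exp(2))*exp(-2)/2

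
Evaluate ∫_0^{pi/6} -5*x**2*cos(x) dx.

-5*sqrt(3)*pi/6 - 5*pi**2/72 + 5

Integrate by parts twice (u = x^2, dv = -5*cos(x) dx).
An antiderivative is F(x) = -5*x**2*sin(x) - 10*x*cos(x) + 10*sin(x).
Then F(pi/6) - F(0) = (-5*sqrt(3)*pi/6 - 5*pi**2/72 + 5) - (0) = -5*sqrt(3)*pi/6 - 5*pi**2/72 + 5.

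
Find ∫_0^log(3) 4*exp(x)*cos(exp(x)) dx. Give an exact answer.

Let u = exp(x), so du = exp(x) dx. When x = 0, u = 1; when x = log(3), u = 3.
The integral becomes 4·∫ cos(u) du from 1 to 3, with antiderivative 4*sin(u).
Back in x: F(x) = 4*sin(exp(x)).
Then F(log(3)) - F(0) = (4*sin(3)) - (4*sin(1)) = -4*sin(1) + 4*sin(3).

-4*sin(1) + 4*sin(3)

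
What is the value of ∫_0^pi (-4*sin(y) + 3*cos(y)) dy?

-8

An antiderivative is F(y) = 3*sin(y) + 4*cos(y).
Then F(pi) - F(0) = (-4) - (4) = -8.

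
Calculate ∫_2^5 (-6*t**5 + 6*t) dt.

By the power rule, an antiderivative is F(t) = -t**6 + 3*t**2.
Then F(5) - F(2) = (-15550) - (-52) = -15498.

-15498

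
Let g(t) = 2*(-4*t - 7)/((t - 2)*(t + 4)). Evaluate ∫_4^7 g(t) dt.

Factor the denominator: t**2 + 2*t - 8 = (t + 4)(t - 2).
Partial fractions: 2*(-4*t - 7)/((t - 2)*(t + 4)) = -3/(t + 4) - 5/(t - 2).
An antiderivative is F(t) = -5*log(t - 2) - 3*log(t + 4).
Then F(7) - F(4) = (-5*log(5) - 3*log(11)) - (-14*log(2)) = -5*log(5) - 3*log(11) + 14*log(2).

-5*log(5) - 3*log(11) + 14*log(2)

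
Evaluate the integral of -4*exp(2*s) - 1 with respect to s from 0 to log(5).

An antiderivative is F(s) = -2*exp(2*s) - s.
Then F(log(5)) - F(0) = (-50 - log(5)) - (-2) = -48 - log(5).

-48 - log(5)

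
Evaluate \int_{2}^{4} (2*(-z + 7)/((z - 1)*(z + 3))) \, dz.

-5*log(7) + 3*log(3) + 5*log(5)

Factor the denominator: z**2 + 2*z - 3 = (z + 3)(z - 1).
Partial fractions: 2*(-z + 7)/((z - 1)*(z + 3)) = -5/(z + 3) + 3/(z - 1).
An antiderivative is F(z) = 3*log(z - 1) - 5*log(z + 3).
Then F(4) - F(2) = (-5*log(7) + 3*log(3)) - (-5*log(5)) = -5*log(7) + 3*log(3) + 5*log(5).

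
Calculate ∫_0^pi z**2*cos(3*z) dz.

Integrate by parts twice (u = z^2, dv = cos(3*z) dz).
An antiderivative is F(z) = z**2*sin(3*z)/3 + 2*z*cos(3*z)/9 - 2*sin(3*z)/27.
Then F(pi) - F(0) = (-2*pi/9) - (0) = -2*pi/9.

-2*pi/9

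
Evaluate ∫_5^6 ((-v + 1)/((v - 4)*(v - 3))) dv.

Factor the denominator: v**2 - 7*v + 12 = (v - 3)(v - 4).
Partial fractions: (-v + 1)/((v - 4)*(v - 3)) = 2/(v - 3) - 3/(v - 4).
An antiderivative is F(v) = -3*log(v - 4) + 2*log(v - 3).
Then F(6) - F(5) = (log(9/8)) - (log(4)) = log(9/32).

log(9/32)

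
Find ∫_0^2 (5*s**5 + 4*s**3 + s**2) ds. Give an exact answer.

72

By the power rule, an antiderivative is F(s) = 5*s**6/6 + s**4 + s**3/3.
Then F(2) - F(0) = (72) - (0) = 72.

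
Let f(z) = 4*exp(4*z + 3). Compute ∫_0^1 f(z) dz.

-exp(3) + exp(7)

Let u = 4*z + 3, so du = 4 dz. When z = 0, u = 3; when z = 1, u = 7.
The integral becomes ∫ exp(u) du from 3 to 7, with antiderivative exp(u).
Back in z: F(z) = exp(4*z + 3).
Then F(1) - F(0) = (exp(7)) - (exp(3)) = -exp(3) + exp(7).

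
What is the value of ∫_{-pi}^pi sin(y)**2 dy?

Use the identity sin^2(y) = (1 - cos(2*y))/2.
An antiderivative is F(y) = y/2 - sin(2*y)/4.
Then F(pi) - F(-pi) = (pi/2) - (-pi/2) = pi.

pi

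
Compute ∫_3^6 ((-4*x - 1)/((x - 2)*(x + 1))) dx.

Factor the denominator: x**2 - x - 2 = (x + 1)(x - 2).
Partial fractions: (-4*x - 1)/((x - 2)*(x + 1)) = -1/(x + 1) - 3/(x - 2).
An antiderivative is F(x) = -3*log(x - 2) - log(x + 1).
Then F(6) - F(3) = (-6*log(2) - log(7)) - (-log(4)) = -4*log(2) - log(7).

-4*log(2) - log(7)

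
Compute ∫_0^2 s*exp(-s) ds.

Integrate by parts once (u = s, dv = exp(-s) ds).
An antiderivative is F(s) = (-s - 1)*exp(-s).
Then F(2) - F(0) = (-3*exp(-2)) - (-1) = 1 - 3*exp(-2).

1 - 3*exp(-2)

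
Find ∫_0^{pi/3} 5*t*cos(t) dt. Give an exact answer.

-5/2 + 5*sqrt(3)*pi/6

Integrate by parts once (u = t, dv = 5*cos(t) dt).
An antiderivative is F(t) = 5*t*sin(t) + 5*cos(t).
Then F(pi/3) - F(0) = (5/2 + 5*sqrt(3)*pi/6) - (5) = -5/2 + 5*sqrt(3)*pi/6.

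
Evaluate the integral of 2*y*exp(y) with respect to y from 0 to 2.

2 + 2*exp(2)

Integrate by parts once (u = y, dv = 2*exp(y) dy).
An antiderivative is F(y) = (2*y - 2)*exp(y).
Then F(2) - F(0) = (2*exp(2)) - (-2) = 2 + 2*exp(2).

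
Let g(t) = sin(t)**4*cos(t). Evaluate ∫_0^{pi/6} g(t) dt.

Let u = sin(t), so du = cos(t) dt. When t = 0, u = 0; when t = pi/6, u = 1/2.
The integral becomes ∫ u**4 du from 0 to 1/2, with antiderivative u**5/5.
Back in t: F(t) = sin(t)**5/5.
Then F(pi/6) - F(0) = (1/160) - (0) = 1/160.

1/160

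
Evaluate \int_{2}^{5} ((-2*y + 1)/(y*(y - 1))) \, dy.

-log(10)

Factor the denominator: y**2 - y = y(y - 1).
Partial fractions: (-2*y + 1)/(y*(y - 1)) = -1/y - 1/(y - 1).
An antiderivative is F(y) = -log(y) - log(y - 1).
Then F(5) - F(2) = (-log(20)) - (-log(2)) = -log(10).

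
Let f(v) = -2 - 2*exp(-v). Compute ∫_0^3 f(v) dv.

An antiderivative is F(v) = -2*v + 2*exp(-v).
Then F(3) - F(0) = (-6 + 2*exp(-3)) - (2) = -8 + 2*exp(-3).

-8 + 2*exp(-3)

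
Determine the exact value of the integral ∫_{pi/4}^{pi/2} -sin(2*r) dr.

An antiderivative is F(r) = cos(2*r)/2.
Then F(pi/2) - F(pi/4) = (-1/2) - (0) = -1/2.

-1/2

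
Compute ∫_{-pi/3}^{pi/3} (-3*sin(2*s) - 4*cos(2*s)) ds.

An antiderivative is F(s) = -2*sin(2*s) + 3*cos(2*s)/2.
Then F(pi/3) - F(-pi/3) = (-sqrt(3) - 3/4) - (-3/4 + sqrt(3)) = -2*sqrt(3).

-2*sqrt(3)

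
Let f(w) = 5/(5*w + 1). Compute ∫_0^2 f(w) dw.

Let u = 5*w + 1, so du = 5 dw. When w = 0, u = 1; when w = 2, u = 11.
The integral becomes ∫ 1/u du from 1 to 11, with antiderivative log(u).
Back in w: F(w) = log(5*w + 1).
Then F(2) - F(0) = (log(11)) - (0) = log(11).

log(11)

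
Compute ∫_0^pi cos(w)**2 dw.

Use the identity cos^2(w) = (1 + cos(2*w))/2.
An antiderivative is F(w) = w/2 + sin(2*w)/4.
Then F(pi) - F(0) = (pi/2) - (0) = pi/2.

pi/2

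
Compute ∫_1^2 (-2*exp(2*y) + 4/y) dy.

An antiderivative is F(y) = -exp(2*y) + 4*log(y).
Then F(2) - F(1) = (-exp(4) + log(16)) - (-exp(2)) = -exp(4) + log(16) + exp(2).

-exp(4) + log(16) + exp(2)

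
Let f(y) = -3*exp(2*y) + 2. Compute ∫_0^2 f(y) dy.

An antiderivative is F(y) = -3*exp(2*y)/2 + 2*y.
Then F(2) - F(0) = (4 - 3*exp(4)/2) - (-3/2) = 11/2 - 3*exp(4)/2.

11/2 - 3*exp(4)/2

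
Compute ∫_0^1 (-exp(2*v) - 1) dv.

An antiderivative is F(v) = -exp(2*v)/2 - v.
Then F(1) - F(0) = (-exp(2)/2 - 1) - (-1/2) = -exp(2)/2 - 1/2.

-exp(2)/2 - 1/2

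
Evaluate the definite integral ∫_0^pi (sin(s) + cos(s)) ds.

An antiderivative is F(s) = sin(s) - cos(s).
Then F(pi) - F(0) = (1) - (-1) = 2.

2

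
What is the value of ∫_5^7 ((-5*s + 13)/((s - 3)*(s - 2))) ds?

Factor the denominator: s**2 - 5*s + 6 = (s - 2)(s - 3).
Partial fractions: (-5*s + 13)/((s - 3)*(s - 2)) = -3/(s - 2) - 2/(s - 3).
An antiderivative is F(s) = -2*log(s - 3) - 3*log(s - 2).
Then F(7) - F(5) = (-3*log(5) - 4*log(2)) - (-3*log(3) - 2*log(2)) = -3*log(5) - 2*log(2) + 3*log(3).

-3*log(5) - 2*log(2) + 3*log(3)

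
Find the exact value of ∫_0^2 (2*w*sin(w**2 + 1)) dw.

Let u = w**2 + 1, so du = 2*w dw. When w = 0, u = 1; when w = 2, u = 5.
The integral becomes ∫ sin(u) du from 1 to 5, with antiderivative -cos(u).
Back in w: F(w) = -cos(w**2 + 1).
Then F(2) - F(0) = (-cos(5)) - (-cos(1)) = -cos(5) + cos(1).

-cos(5) + cos(1)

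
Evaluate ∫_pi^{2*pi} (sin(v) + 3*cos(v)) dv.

An antiderivative is F(v) = 3*sin(v) - cos(v).
Then F(2*pi) - F(pi) = (-1) - (1) = -2.

-2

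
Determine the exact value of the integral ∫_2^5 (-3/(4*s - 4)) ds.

An antiderivative is F(s) = -3*log(4*s - 4)/4.
Then F(5) - F(2) = (-log(8)) - (-3*log(2)/2) = -3*log(2)/2.

-3*log(2)/2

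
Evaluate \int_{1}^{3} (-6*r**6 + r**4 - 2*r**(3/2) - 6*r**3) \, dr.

By the power rule, an antiderivative is F(r) = -6*r**7/7 - 4*r**(5/2)/5 + r**5/5 - 3*r**4/2.
Then F(3) - F(1) = (-136323/70 - 36*sqrt(3)/5) - (-207/70) = -68058/35 - 36*sqrt(3)/5.

-68058/35 - 36*sqrt(3)/5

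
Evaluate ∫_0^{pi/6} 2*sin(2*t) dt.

An antiderivative is F(t) = -cos(2*t).
Then F(pi/6) - F(0) = (-1/2) - (-1) = 1/2.

1/2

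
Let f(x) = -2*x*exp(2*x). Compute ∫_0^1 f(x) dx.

Integrate by parts once (u = x, dv = -2*exp(2*x) dx).
An antiderivative is F(x) = (-2*x + 1)*exp(2*x)/2.
Then F(1) - F(0) = (-exp(2)/2) - (1/2) = -exp(2)/2 - 1/2.

-exp(2)/2 - 1/2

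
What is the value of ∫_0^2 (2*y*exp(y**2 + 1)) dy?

Let u = y**2 + 1, so du = 2*y dy. When y = 0, u = 1; when y = 2, u = 5.
The integral becomes ∫ exp(u) du from 1 to 5, with antiderivative exp(u).
Back in y: F(y) = exp(y**2 + 1).
Then F(2) - F(0) = (exp(5)) - (exp(1)) = -exp(1) + exp(5).

-exp(1) + exp(5)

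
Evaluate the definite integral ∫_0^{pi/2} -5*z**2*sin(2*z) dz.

5/2 - 5*pi**2/8

Integrate by parts twice (u = z^2, dv = -5*sin(2*z) dz).
An antiderivative is F(z) = 5*z**2*cos(2*z)/2 - 5*z*sin(2*z)/2 - 5*cos(2*z)/4.
Then F(pi/2) - F(0) = (5/4 - 5*pi**2/8) - (-5/4) = 5/2 - 5*pi**2/8.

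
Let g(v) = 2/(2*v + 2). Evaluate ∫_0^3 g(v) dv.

log(4)

An antiderivative is F(v) = log(2*v + 2).
Then F(3) - F(0) = (log(8)) - (log(2)) = log(4).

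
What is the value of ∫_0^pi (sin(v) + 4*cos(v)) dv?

An antiderivative is F(v) = 4*sin(v) - cos(v).
Then F(pi) - F(0) = (1) - (-1) = 2.

2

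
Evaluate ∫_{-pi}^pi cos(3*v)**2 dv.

pi

Use the identity cos^2(3*v) = (1 + cos(6*v))/2.
An antiderivative is F(v) = v/2 + sin(6*v)/12.
Then F(pi) - F(-pi) = (pi/2) - (-pi/2) = pi.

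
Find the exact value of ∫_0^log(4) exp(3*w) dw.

21

Let u = exp(w), so du = exp(w) dw. When w = 0, u = 1; when w = log(4), u = 4.
The integral becomes ∫ u**2 du from 1 to 4, with antiderivative u**3/3.
Back in w: F(w) = exp(3*w)/3.
Then F(log(4)) - F(0) = (64/3) - (1/3) = 21.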